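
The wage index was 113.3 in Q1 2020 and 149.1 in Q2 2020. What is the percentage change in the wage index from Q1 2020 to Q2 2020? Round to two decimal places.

31.60%

Change = (149.1 − 113.3) / 113.3 × 100
       = 35.8 / 113.3 × 100 = 31.5975%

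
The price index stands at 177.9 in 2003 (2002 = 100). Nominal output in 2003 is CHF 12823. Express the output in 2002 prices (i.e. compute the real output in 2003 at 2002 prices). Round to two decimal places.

Real = Nominal ÷ (Index/100) = 12823 ÷ (177.9/100)
     = 12823 ÷ 1.779 = 7207.9820

7207.98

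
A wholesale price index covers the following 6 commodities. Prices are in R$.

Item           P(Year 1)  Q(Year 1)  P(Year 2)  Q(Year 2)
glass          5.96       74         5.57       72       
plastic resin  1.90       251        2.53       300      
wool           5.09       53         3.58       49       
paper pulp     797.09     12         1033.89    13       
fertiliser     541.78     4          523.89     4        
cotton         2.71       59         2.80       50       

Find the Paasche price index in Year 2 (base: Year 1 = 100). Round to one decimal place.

Paasche price index uses current-period quantities as weights.
ΣP(Year 2)·Q(Year 2) = 5.57×72 + 2.53×300 + 3.58×49 + 1033.89×13 + 523.89×4 + 2.80×50 = 401.04 + 759 + 175.42 + 13440.57 + 2095.56 + 140 = 17011.59
ΣP(Year 1)·Q(Year 2) = 5.96×72 + 1.90×300 + 5.09×49 + 797.09×13 + 541.78×4 + 2.71×50 = 429.12 + 570 + 249.41 + 10362.17 + 2167.12 + 135.5 = 13913.32
Index = 17011.59 / 13913.32 × 100 = 122.2684

122.3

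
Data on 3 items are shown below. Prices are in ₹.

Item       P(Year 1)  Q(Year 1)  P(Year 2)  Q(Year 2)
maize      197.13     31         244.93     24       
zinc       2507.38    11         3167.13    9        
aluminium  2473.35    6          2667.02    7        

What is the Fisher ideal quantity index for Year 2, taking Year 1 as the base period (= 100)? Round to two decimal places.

Laspeyres component (base-period weights):
ΣP(Year 1)Q(Year 2) = 197.13×24 + 2507.38×9 + 2473.35×7 = 4731.12 + 22566.42 + 17313.45 = 44610.99
ΣP(Year 1)Q(Year 1) = 197.13×31 + 2507.38×11 + 2473.35×6 = 6111.03 + 27581.18 + 14840.1 = 48532.31
L = 44610.99 / 48532.31 × 100 = 91.9202
Paasche component (current-period weights):
ΣP(Year 2)Q(Year 2) = 244.93×24 + 3167.13×9 + 2667.02×7 = 5878.32 + 28504.17 + 18669.14 = 53051.63
ΣP(Year 2)Q(Year 1) = 244.93×31 + 3167.13×11 + 2667.02×6 = 7592.83 + 34838.43 + 16002.12 = 58433.38
P = 53051.63 / 58433.38 × 100 = 90.7899
Fisher = √(L × P) = √(91.9202 × 90.7899) = 91.3533

91.35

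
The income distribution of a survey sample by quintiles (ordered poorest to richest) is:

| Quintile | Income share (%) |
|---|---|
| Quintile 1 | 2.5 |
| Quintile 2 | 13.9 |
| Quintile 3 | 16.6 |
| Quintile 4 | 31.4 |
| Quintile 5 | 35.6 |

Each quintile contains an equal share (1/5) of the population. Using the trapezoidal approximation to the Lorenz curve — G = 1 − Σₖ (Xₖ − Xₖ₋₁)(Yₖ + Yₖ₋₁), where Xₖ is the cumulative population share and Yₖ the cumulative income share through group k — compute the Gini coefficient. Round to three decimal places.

Cumulative income shares Yₖ: 0.0250, 0.1640, 0.3300, 0.6440, 1.0000
Σ (Xₖ−Xₖ₋₁)(Yₖ+Yₖ₋₁) = (1/5)(0.0250+0.0000) + (1/5)(0.1640+0.0250) + (1/5)(0.3300+0.1640) + (1/5)(0.6440+0.3300) + (1/5)(1.0000+0.6440)
  = 0.0050 + 0.0378 + 0.0988 + 0.1948 + 0.3288 = 0.6652
G = 1 − 0.6652 = 0.3348

0.335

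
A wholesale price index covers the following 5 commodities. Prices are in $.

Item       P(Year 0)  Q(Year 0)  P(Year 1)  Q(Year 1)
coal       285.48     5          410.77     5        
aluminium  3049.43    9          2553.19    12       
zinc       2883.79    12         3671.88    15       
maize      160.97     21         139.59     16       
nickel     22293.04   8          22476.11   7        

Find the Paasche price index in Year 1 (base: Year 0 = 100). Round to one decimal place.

Paasche price index uses current-period quantities as weights.
ΣP(Year 1)·Q(Year 1) = 410.77×5 + 2553.19×12 + 3671.88×15 + 139.59×16 + 22476.11×7 = 2053.85 + 30638.28 + 55078.2 + 2233.44 + 157332.77 = 247336.54
ΣP(Year 0)·Q(Year 1) = 285.48×5 + 3049.43×12 + 2883.79×15 + 160.97×16 + 22293.04×7 = 1427.4 + 36593.16 + 43256.85 + 2575.52 + 156051.28 = 239904.21
Index = 247336.54 / 239904.21 × 100 = 103.0980

103.1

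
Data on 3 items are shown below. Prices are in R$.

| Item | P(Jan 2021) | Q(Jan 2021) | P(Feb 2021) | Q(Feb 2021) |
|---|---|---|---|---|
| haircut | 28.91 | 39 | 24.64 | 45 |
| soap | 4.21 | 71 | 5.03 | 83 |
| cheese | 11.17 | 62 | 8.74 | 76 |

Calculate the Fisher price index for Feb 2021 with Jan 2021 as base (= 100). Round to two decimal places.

Laspeyres component (base-period weights):
ΣP(Feb 2021)Q(Jan 2021) = 24.64×39 + 5.03×71 + 8.74×62 = 960.96 + 357.13 + 541.88 = 1859.97
ΣP(Jan 2021)Q(Jan 2021) = 28.91×39 + 4.21×71 + 11.17×62 = 1127.49 + 298.91 + 692.54 = 2118.94
L = 1859.97 / 2118.94 × 100 = 87.7783
Paasche component (current-period weights):
ΣP(Feb 2021)Q(Feb 2021) = 24.64×45 + 5.03×83 + 8.74×76 = 1108.8 + 417.49 + 664.24 = 2190.53
ΣP(Jan 2021)Q(Feb 2021) = 28.91×45 + 4.21×83 + 11.17×76 = 1300.95 + 349.43 + 848.92 = 2499.3
P = 2190.53 / 2499.3 × 100 = 87.6457
Fisher = √(L × P) = √(87.7783 × 87.6457) = 87.7120

87.71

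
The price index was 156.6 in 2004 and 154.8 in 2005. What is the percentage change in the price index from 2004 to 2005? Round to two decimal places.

-1.15%

Change = (154.8 − 156.6) / 156.6 × 100
       = -1.8 / 156.6 × 100 = -1.1494%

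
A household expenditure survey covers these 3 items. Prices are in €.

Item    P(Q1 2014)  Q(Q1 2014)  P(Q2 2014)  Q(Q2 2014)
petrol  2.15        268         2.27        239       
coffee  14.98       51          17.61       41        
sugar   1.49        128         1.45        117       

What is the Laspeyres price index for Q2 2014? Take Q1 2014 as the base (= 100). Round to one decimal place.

Laspeyres price index uses base-period quantities as weights.
ΣP(Q2 2014)·Q(Q1 2014) = 2.27×268 + 17.61×51 + 1.45×128 = 608.36 + 898.11 + 185.6 = 1692.07
ΣP(Q1 2014)·Q(Q1 2014) = 2.15×268 + 14.98×51 + 1.49×128 = 576.2 + 763.98 + 190.72 = 1530.9
Index = 1692.07 / 1530.9 × 100 = 110.5278

110.5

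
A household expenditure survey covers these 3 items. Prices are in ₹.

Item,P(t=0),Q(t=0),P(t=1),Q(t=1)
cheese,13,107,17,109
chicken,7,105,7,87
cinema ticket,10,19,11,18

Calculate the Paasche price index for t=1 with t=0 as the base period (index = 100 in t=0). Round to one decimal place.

120.6

Paasche price index uses current-period quantities as weights.
ΣP(t=1)·Q(t=1) = 17×109 + 7×87 + 11×18 = 1853 + 609 + 198 = 2660
ΣP(t=0)·Q(t=1) = 13×109 + 7×87 + 10×18 = 1417 + 609 + 180 = 2206
Index = 2660 / 2206 × 100 = 120.5802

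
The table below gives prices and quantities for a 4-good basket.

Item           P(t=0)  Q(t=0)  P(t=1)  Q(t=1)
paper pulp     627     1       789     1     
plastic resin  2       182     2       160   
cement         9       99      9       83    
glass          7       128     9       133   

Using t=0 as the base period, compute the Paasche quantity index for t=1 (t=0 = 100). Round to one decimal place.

95.5

Paasche quantity index uses current-period prices as weights.
ΣP(t=1)·Q(t=1) = 789×1 + 2×160 + 9×83 + 9×133 = 789 + 320 + 747 + 1197 = 3053
ΣP(t=1)·Q(t=0) = 789×1 + 2×182 + 9×99 + 9×128 = 789 + 364 + 891 + 1152 = 3196
Index = 3053 / 3196 × 100 = 95.5257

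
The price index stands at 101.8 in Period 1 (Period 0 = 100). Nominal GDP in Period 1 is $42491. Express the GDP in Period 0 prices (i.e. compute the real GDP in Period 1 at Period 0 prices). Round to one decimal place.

Real = Nominal ÷ (Index/100) = 42491 ÷ (101.8/100)
     = 42491 ÷ 1.018 = 41739.6857

41739.7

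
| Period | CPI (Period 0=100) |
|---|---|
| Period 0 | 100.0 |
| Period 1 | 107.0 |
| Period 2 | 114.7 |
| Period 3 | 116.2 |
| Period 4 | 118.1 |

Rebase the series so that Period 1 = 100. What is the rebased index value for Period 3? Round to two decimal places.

108.60

Rebased(Period 3) = 116.2 / 107.0 × 100 = 108.5981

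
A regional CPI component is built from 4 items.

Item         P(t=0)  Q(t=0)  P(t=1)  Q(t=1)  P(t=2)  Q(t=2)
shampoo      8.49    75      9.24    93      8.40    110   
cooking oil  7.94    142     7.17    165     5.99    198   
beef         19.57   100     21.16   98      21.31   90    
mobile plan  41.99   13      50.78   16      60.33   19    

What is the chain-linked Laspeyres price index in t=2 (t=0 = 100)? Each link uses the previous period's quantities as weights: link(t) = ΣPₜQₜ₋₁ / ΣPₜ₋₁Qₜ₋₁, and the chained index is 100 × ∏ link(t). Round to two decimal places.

Link t=0→t=1:
ΣP(t=1)Q(t=0) = 9.24×75 + 7.17×142 + 21.16×100 + 50.78×13 = 693 + 1018.14 + 2116 + 660.14 = 4487.28
ΣP(t=0)Q(t=0) = 8.49×75 + 7.94×142 + 19.57×100 + 41.99×13 = 636.75 + 1127.48 + 1957 + 545.87 = 4267.1
link = 4487.28/4267.1 = 1.051599
Link t=1→t=2:
ΣP(t=2)Q(t=1) = 8.40×93 + 5.99×165 + 21.31×98 + 60.33×16 = 781.2 + 988.35 + 2088.38 + 965.28 = 4823.21
ΣP(t=1)Q(t=1) = 9.24×93 + 7.17×165 + 21.16×98 + 50.78×16 = 859.32 + 1183.05 + 2073.68 + 812.48 = 4928.53
link = 4823.21/4928.53 = 0.978631
Chained index = 100 × 1.051599 × 0.978631 = 102.9127

102.91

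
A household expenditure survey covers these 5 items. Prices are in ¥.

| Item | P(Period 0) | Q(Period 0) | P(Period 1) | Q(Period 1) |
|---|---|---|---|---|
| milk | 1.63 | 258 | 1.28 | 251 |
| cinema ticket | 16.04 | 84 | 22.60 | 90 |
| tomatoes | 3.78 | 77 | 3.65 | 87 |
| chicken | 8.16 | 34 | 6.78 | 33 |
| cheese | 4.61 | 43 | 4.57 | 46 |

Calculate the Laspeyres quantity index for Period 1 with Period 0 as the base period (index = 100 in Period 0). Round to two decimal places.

105.06

Laspeyres quantity index uses base-period prices as weights.
ΣP(Period 0)·Q(Period 1) = 1.63×251 + 16.04×90 + 3.78×87 + 8.16×33 + 4.61×46 = 409.13 + 1443.6 + 328.86 + 269.28 + 212.06 = 2662.93
ΣP(Period 0)·Q(Period 0) = 1.63×258 + 16.04×84 + 3.78×77 + 8.16×34 + 4.61×43 = 420.54 + 1347.36 + 291.06 + 277.44 + 198.23 = 2534.63
Index = 2662.93 / 2534.63 × 100 = 105.0619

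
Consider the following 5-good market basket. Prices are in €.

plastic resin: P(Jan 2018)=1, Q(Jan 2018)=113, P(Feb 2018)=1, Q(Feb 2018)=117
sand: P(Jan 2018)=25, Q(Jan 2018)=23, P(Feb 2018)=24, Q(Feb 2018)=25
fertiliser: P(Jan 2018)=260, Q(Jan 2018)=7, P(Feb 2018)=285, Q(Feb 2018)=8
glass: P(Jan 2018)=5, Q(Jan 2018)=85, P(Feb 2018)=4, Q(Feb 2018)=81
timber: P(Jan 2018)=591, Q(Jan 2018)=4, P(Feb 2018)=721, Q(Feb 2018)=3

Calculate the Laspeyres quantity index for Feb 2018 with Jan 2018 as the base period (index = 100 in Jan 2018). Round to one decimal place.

Laspeyres quantity index uses base-period prices as weights.
ΣP(Jan 2018)·Q(Feb 2018) = 1×117 + 25×25 + 260×8 + 5×81 + 591×3 = 117 + 625 + 2080 + 405 + 1773 = 5000
ΣP(Jan 2018)·Q(Jan 2018) = 1×113 + 25×23 + 260×7 + 5×85 + 591×4 = 113 + 575 + 1820 + 425 + 2364 = 5297
Index = 5000 / 5297 × 100 = 94.3931

94.4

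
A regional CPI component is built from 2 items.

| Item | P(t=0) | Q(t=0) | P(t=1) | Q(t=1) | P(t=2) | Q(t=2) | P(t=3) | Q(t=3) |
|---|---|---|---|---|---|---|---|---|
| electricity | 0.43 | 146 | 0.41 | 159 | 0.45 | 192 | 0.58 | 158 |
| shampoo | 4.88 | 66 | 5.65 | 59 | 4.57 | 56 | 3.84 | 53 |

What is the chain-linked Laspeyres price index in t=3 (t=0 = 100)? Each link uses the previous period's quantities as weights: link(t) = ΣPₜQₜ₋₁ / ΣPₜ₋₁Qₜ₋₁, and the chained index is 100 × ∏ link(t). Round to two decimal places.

91.79

Link t=0→t=1:
ΣP(t=1)Q(t=0) = 0.41×146 + 5.65×66 = 59.86 + 372.9 = 432.76
ΣP(t=0)Q(t=0) = 0.43×146 + 4.88×66 = 62.78 + 322.08 = 384.86
link = 432.76/384.86 = 1.124461
Link t=1→t=2:
ΣP(t=2)Q(t=1) = 0.45×159 + 4.57×59 = 71.55 + 269.63 = 341.18
ΣP(t=1)Q(t=1) = 0.41×159 + 5.65×59 = 65.19 + 333.35 = 398.54
link = 341.18/398.54 = 0.856075
Link t=2→t=3:
ΣP(t=3)Q(t=2) = 0.58×192 + 3.84×56 = 111.36 + 215.04 = 326.4
ΣP(t=2)Q(t=2) = 0.45×192 + 4.57×56 = 86.4 + 255.92 = 342.32
link = 326.4/342.32 = 0.953494
Chained index = 100 × 1.124461 × 0.856075 × 0.953494 = 91.7855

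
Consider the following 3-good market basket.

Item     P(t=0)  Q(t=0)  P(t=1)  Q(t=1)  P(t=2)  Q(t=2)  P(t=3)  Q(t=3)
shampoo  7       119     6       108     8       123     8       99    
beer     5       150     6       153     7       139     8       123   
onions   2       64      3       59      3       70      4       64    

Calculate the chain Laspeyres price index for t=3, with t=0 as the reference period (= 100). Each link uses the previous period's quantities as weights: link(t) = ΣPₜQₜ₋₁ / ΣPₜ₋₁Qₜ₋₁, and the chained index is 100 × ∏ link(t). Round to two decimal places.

Link t=0→t=1:
ΣP(t=1)Q(t=0) = 6×119 + 6×150 + 3×64 = 714 + 900 + 192 = 1806
ΣP(t=0)Q(t=0) = 7×119 + 5×150 + 2×64 = 833 + 750 + 128 = 1711
link = 1806/1711 = 1.055523
Link t=1→t=2:
ΣP(t=2)Q(t=1) = 8×108 + 7×153 + 3×59 = 864 + 1071 + 177 = 2112
ΣP(t=1)Q(t=1) = 6×108 + 6×153 + 3×59 = 648 + 918 + 177 = 1743
link = 2112/1743 = 1.211704
Link t=2→t=3:
ΣP(t=3)Q(t=2) = 8×123 + 8×139 + 4×70 = 984 + 1112 + 280 = 2376
ΣP(t=2)Q(t=2) = 8×123 + 7×139 + 3×70 = 984 + 973 + 210 = 2167
link = 2376/2167 = 1.096447
Chained index = 100 × 1.055523 × 1.211704 × 1.096447 = 140.2335

140.23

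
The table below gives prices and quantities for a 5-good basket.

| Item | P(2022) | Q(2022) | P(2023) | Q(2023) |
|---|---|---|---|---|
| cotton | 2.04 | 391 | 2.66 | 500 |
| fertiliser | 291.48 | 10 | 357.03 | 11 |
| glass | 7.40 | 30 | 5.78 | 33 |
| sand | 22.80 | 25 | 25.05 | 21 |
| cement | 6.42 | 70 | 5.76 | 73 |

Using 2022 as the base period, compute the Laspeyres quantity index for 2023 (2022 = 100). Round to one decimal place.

Laspeyres quantity index uses base-period prices as weights.
ΣP(2022)·Q(2023) = 2.04×500 + 291.48×11 + 7.40×33 + 22.80×21 + 6.42×73 = 1020 + 3206.28 + 244.2 + 478.8 + 468.66 = 5417.94
ΣP(2022)·Q(2022) = 2.04×391 + 291.48×10 + 7.40×30 + 22.80×25 + 6.42×70 = 797.64 + 2914.8 + 222 + 570 + 449.4 = 4953.84
Index = 5417.94 / 4953.84 × 100 = 109.3685

109.4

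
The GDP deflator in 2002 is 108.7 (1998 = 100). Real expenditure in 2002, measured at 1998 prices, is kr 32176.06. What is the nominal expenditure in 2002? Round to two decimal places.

Nominal = Real × (Index/100) = 32176.06 × (108.7/100)
        = 32176.06 × 1.087 = 34975.3772

34975.38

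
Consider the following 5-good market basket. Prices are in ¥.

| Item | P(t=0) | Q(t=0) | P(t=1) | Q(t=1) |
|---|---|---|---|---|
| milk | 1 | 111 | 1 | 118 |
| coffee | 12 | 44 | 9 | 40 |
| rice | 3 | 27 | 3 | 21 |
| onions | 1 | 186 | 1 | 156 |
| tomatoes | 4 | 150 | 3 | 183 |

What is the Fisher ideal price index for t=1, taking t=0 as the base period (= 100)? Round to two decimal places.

Laspeyres component (base-period weights):
ΣP(t=1)Q(t=0) = 1×111 + 9×44 + 3×27 + 1×186 + 3×150 = 111 + 396 + 81 + 186 + 450 = 1224
ΣP(t=0)Q(t=0) = 1×111 + 12×44 + 3×27 + 1×186 + 4×150 = 111 + 528 + 81 + 186 + 600 = 1506
L = 1224 / 1506 × 100 = 81.2749
Paasche component (current-period weights):
ΣP(t=1)Q(t=1) = 1×118 + 9×40 + 3×21 + 1×156 + 3×183 = 118 + 360 + 63 + 156 + 549 = 1246
ΣP(t=0)Q(t=1) = 1×118 + 12×40 + 3×21 + 1×156 + 4×183 = 118 + 480 + 63 + 156 + 732 = 1549
P = 1246 / 1549 × 100 = 80.4390
Fisher = √(L × P) = √(81.2749 × 80.4390) = 80.8559

80.86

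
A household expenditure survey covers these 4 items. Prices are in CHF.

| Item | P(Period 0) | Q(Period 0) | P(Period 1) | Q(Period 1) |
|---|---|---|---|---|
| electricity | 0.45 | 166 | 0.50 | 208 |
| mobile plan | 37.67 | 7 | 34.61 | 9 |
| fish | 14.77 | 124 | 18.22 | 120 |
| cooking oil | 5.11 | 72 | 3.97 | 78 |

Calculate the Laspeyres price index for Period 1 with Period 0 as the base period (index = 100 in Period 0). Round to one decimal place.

Laspeyres price index uses base-period quantities as weights.
ΣP(Period 1)·Q(Period 0) = 0.50×166 + 34.61×7 + 18.22×124 + 3.97×72 = 83 + 242.27 + 2259.28 + 285.84 = 2870.39
ΣP(Period 0)·Q(Period 0) = 0.45×166 + 37.67×7 + 14.77×124 + 5.11×72 = 74.7 + 263.69 + 1831.48 + 367.92 = 2537.79
Index = 2870.39 / 2537.79 × 100 = 113.1059

113.1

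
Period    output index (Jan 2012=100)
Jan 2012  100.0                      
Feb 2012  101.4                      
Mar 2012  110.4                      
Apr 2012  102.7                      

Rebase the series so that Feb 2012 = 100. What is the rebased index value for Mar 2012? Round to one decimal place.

108.9

Rebased(Mar 2012) = 110.4 / 101.4 × 100 = 108.8757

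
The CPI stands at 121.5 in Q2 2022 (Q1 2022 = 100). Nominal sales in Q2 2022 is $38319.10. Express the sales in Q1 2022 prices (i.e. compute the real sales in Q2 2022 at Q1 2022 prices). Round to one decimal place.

31538.4

Real = Nominal ÷ (Index/100) = 38319.10 ÷ (121.5/100)
     = 38319.10 ÷ 1.215 = 31538.3539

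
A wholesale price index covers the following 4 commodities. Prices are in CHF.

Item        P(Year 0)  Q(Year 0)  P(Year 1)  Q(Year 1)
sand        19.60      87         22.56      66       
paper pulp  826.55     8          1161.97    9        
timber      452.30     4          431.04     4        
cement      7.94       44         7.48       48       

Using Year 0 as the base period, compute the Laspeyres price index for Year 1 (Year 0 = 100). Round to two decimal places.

Laspeyres price index uses base-period quantities as weights.
ΣP(Year 1)·Q(Year 0) = 22.56×87 + 1161.97×8 + 431.04×4 + 7.48×44 = 1962.72 + 9295.76 + 1724.16 + 329.12 = 13311.76
ΣP(Year 0)·Q(Year 0) = 19.60×87 + 826.55×8 + 452.30×4 + 7.94×44 = 1705.2 + 6612.4 + 1809.2 + 349.36 = 10476.16
Index = 13311.76 / 10476.16 × 100 = 127.0672

127.07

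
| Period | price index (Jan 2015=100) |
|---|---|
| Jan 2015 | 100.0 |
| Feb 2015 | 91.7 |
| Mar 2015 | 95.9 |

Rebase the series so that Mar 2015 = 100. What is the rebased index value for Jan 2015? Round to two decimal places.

104.28

Rebased(Jan 2015) = 100.0 / 95.9 × 100 = 104.2753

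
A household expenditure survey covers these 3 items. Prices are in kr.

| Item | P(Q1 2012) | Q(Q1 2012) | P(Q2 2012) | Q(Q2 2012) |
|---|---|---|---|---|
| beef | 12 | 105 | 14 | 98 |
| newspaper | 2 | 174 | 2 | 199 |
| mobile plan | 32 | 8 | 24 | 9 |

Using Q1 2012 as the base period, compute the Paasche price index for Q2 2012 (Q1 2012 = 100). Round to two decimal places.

Paasche price index uses current-period quantities as weights.
ΣP(Q2 2012)·Q(Q2 2012) = 14×98 + 2×199 + 24×9 = 1372 + 398 + 216 = 1986
ΣP(Q1 2012)·Q(Q2 2012) = 12×98 + 2×199 + 32×9 = 1176 + 398 + 288 = 1862
Index = 1986 / 1862 × 100 = 106.6595

106.66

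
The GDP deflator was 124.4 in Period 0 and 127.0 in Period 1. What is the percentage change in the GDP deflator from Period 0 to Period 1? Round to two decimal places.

2.09%

Change = (127.0 − 124.4) / 124.4 × 100
       = 2.6 / 124.4 × 100 = 2.0900%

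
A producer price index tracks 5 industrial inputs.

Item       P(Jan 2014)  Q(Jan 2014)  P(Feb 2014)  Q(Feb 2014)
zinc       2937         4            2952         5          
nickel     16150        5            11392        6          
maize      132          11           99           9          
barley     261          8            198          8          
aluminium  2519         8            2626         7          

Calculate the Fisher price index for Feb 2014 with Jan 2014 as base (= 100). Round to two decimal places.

Laspeyres component (base-period weights):
ΣP(Feb 2014)Q(Jan 2014) = 2952×4 + 11392×5 + 99×11 + 198×8 + 2626×8 = 11808 + 56960 + 1089 + 1584 + 21008 = 92449
ΣP(Jan 2014)Q(Jan 2014) = 2937×4 + 16150×5 + 132×11 + 261×8 + 2519×8 = 11748 + 80750 + 1452 + 2088 + 20152 = 116190
L = 92449 / 116190 × 100 = 79.5671
Paasche component (current-period weights):
ΣP(Feb 2014)Q(Feb 2014) = 2952×5 + 11392×6 + 99×9 + 198×8 + 2626×7 = 14760 + 68352 + 891 + 1584 + 18382 = 103969
ΣP(Jan 2014)Q(Feb 2014) = 2937×5 + 16150×6 + 132×9 + 261×8 + 2519×7 = 14685 + 96900 + 1188 + 2088 + 17633 = 132494
P = 103969 / 132494 × 100 = 78.4707
Fisher = √(L × P) = √(79.5671 × 78.4707) = 79.0170

79.02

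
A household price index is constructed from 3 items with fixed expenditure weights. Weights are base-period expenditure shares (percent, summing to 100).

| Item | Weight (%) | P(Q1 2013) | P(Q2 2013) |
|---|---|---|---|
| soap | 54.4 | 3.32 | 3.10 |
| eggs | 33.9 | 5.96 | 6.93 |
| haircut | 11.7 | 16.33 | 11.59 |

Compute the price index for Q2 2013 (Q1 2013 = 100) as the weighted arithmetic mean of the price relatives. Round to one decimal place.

98.5

soap: 54.4 × (3.10/3.32) = 54.4 × 0.933735 = 50.7952
eggs: 33.9 × (6.93/5.96) = 33.9 × 1.162752 = 39.4173
haircut: 11.7 × (11.59/16.33) = 11.7 × 0.709737 = 8.3039
Index = Σ wᵢ·(p₁ᵢ/p₀ᵢ) = 50.7952 + 39.4173 + 8.3039 = 98.5164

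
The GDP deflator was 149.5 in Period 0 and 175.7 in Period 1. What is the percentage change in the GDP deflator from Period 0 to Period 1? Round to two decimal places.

Change = (175.7 − 149.5) / 149.5 × 100
       = 26.2 / 149.5 × 100 = 17.5251%

17.53%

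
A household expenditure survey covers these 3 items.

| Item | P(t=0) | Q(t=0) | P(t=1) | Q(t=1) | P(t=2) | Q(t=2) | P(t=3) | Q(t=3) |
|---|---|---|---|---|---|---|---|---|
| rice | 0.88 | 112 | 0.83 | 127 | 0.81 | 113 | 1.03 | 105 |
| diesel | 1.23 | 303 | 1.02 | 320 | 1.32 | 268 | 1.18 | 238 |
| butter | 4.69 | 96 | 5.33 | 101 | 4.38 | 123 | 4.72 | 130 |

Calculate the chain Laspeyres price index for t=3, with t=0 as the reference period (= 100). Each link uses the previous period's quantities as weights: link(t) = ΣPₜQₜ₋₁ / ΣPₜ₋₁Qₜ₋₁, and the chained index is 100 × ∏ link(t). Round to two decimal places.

101.83

Link t=0→t=1:
ΣP(t=1)Q(t=0) = 0.83×112 + 1.02×303 + 5.33×96 = 92.96 + 309.06 + 511.68 = 913.7
ΣP(t=0)Q(t=0) = 0.88×112 + 1.23×303 + 4.69×96 = 98.56 + 372.69 + 450.24 = 921.49
link = 913.7/921.49 = 0.991546
Link t=1→t=2:
ΣP(t=2)Q(t=1) = 0.81×127 + 1.32×320 + 4.38×101 = 102.87 + 422.4 + 442.38 = 967.65
ΣP(t=1)Q(t=1) = 0.83×127 + 1.02×320 + 5.33×101 = 105.41 + 326.4 + 538.33 = 970.14
link = 967.65/970.14 = 0.997433
Link t=2→t=3:
ΣP(t=3)Q(t=2) = 1.03×113 + 1.18×268 + 4.72×123 = 116.39 + 316.24 + 580.56 = 1013.19
ΣP(t=2)Q(t=2) = 0.81×113 + 1.32×268 + 4.38×123 = 91.53 + 353.76 + 538.74 = 984.03
link = 1013.19/984.03 = 1.029633
Chained index = 100 × 0.991546 × 0.997433 × 1.029633 = 101.8309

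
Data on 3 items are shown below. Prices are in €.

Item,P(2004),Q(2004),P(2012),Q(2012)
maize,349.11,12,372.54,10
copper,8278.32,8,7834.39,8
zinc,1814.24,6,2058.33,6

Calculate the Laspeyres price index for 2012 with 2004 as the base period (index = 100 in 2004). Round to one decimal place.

97.8

Laspeyres price index uses base-period quantities as weights.
ΣP(2012)·Q(2004) = 372.54×12 + 7834.39×8 + 2058.33×6 = 4470.48 + 62675.12 + 12349.98 = 79495.58
ΣP(2004)·Q(2004) = 349.11×12 + 8278.32×8 + 1814.24×6 = 4189.32 + 66226.56 + 10885.44 = 81301.32
Index = 79495.58 / 81301.32 × 100 = 97.7790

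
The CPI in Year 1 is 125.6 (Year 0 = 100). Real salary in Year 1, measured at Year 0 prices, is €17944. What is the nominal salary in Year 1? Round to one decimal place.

Nominal = Real × (Index/100) = 17944 × (125.6/100)
        = 17944 × 1.256 = 22537.6640

22537.7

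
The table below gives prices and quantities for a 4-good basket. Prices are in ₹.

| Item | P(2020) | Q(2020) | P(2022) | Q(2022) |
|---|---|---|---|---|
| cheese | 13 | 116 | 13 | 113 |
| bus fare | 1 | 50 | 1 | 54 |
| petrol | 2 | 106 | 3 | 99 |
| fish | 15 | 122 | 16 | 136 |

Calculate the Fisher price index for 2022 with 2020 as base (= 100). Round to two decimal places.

Laspeyres component (base-period weights):
ΣP(2022)Q(2020) = 13×116 + 1×50 + 3×106 + 16×122 = 1508 + 50 + 318 + 1952 = 3828
ΣP(2020)Q(2020) = 13×116 + 1×50 + 2×106 + 15×122 = 1508 + 50 + 212 + 1830 = 3600
L = 3828 / 3600 × 100 = 106.3333
Paasche component (current-period weights):
ΣP(2022)Q(2022) = 13×113 + 1×54 + 3×99 + 16×136 = 1469 + 54 + 297 + 2176 = 3996
ΣP(2020)Q(2022) = 13×113 + 1×54 + 2×99 + 15×136 = 1469 + 54 + 198 + 2040 = 3761
P = 3996 / 3761 × 100 = 106.2483
Fisher = √(L × P) = √(106.3333 × 106.2483) = 106.2908

106.29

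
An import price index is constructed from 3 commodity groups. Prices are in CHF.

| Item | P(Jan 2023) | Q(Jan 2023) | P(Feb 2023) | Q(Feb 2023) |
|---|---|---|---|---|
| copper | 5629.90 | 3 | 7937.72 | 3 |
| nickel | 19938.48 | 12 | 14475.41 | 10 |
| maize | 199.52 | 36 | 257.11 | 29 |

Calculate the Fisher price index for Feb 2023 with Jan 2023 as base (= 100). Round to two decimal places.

Laspeyres component (base-period weights):
ΣP(Feb 2023)Q(Jan 2023) = 7937.72×3 + 14475.41×12 + 257.11×36 = 23813.16 + 173704.92 + 9255.96 = 206774.04
ΣP(Jan 2023)Q(Jan 2023) = 5629.90×3 + 19938.48×12 + 199.52×36 = 16889.7 + 239261.76 + 7182.72 = 263334.18
L = 206774.04 / 263334.18 × 100 = 78.5215
Paasche component (current-period weights):
ΣP(Feb 2023)Q(Feb 2023) = 7937.72×3 + 14475.41×10 + 257.11×29 = 23813.16 + 144754.1 + 7456.19 = 176023.45
ΣP(Jan 2023)Q(Feb 2023) = 5629.90×3 + 19938.48×10 + 199.52×29 = 16889.7 + 199384.8 + 5786.08 = 222060.58
P = 176023.45 / 222060.58 × 100 = 79.2682
Fisher = √(L × P) = √(78.5215 × 79.2682) = 78.8940

78.89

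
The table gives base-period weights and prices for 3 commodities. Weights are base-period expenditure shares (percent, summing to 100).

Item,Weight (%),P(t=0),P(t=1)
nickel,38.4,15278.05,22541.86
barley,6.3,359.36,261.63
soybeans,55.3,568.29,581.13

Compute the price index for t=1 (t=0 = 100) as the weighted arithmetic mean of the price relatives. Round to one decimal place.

117.8

nickel: 38.4 × (22541.86/15278.05) = 38.4 × 1.475441 = 56.6569
barley: 6.3 × (261.63/359.36) = 6.3 × 0.728044 = 4.5867
soybeans: 55.3 × (581.13/568.29) = 55.3 × 1.022594 = 56.5495
Index = Σ wᵢ·(p₁ᵢ/p₀ᵢ) = 56.6569 + 4.5867 + 56.5495 = 117.7931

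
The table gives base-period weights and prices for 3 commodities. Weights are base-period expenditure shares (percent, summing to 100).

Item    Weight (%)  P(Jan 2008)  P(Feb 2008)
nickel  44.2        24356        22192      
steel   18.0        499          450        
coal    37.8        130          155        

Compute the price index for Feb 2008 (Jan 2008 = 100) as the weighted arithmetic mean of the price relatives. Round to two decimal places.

nickel: 44.2 × (22192/24356) = 44.2 × 0.911151 = 40.2729
steel: 18.0 × (450/499) = 18.0 × 0.901804 = 16.2325
coal: 37.8 × (155/130) = 37.8 × 1.192308 = 45.0692
Index = Σ wᵢ·(p₁ᵢ/p₀ᵢ) = 40.2729 + 16.2325 + 45.0692 = 101.5746

101.57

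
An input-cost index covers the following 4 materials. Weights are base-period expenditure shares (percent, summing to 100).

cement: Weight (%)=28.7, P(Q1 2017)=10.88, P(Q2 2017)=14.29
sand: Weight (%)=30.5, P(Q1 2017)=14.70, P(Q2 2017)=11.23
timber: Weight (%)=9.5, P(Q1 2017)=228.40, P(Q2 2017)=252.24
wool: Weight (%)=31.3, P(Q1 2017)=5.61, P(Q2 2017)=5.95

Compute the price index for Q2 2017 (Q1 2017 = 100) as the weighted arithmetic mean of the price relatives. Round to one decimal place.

cement: 28.7 × (14.29/10.88) = 28.7 × 1.313419 = 37.6951
sand: 30.5 × (11.23/14.70) = 30.5 × 0.763946 = 23.3003
timber: 9.5 × (252.24/228.40) = 9.5 × 1.104378 = 10.4916
wool: 31.3 × (5.95/5.61) = 31.3 × 1.060606 = 33.1970
Index = Σ wᵢ·(p₁ᵢ/p₀ᵢ) = 37.6951 + 23.3003 + 10.4916 + 33.1970 = 104.6840

104.7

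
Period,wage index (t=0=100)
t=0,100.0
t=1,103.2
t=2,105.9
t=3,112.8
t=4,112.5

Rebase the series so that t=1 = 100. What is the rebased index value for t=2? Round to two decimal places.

Rebased(t=2) = 105.9 / 103.2 × 100 = 102.6163

102.62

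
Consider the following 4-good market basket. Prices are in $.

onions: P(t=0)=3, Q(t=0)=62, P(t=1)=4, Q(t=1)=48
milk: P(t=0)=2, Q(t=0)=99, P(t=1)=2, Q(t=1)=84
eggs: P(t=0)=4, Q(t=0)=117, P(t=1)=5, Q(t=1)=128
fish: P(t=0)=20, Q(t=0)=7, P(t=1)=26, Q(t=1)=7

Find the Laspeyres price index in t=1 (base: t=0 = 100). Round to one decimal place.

Laspeyres price index uses base-period quantities as weights.
ΣP(t=1)·Q(t=0) = 4×62 + 2×99 + 5×117 + 26×7 = 248 + 198 + 585 + 182 = 1213
ΣP(t=0)·Q(t=0) = 3×62 + 2×99 + 4×117 + 20×7 = 186 + 198 + 468 + 140 = 992
Index = 1213 / 992 × 100 = 122.2782

122.3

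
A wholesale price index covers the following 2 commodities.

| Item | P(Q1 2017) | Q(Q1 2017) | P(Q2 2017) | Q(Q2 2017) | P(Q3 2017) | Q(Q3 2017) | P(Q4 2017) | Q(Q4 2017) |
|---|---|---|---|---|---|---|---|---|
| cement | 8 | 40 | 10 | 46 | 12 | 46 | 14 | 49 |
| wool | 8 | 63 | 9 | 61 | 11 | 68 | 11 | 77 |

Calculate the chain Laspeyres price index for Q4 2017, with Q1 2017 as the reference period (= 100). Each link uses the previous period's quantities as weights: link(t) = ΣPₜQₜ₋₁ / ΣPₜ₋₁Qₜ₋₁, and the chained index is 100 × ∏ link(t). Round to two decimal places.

152.31

Link Q1 2017→Q2 2017:
ΣP(Q2 2017)Q(Q1 2017) = 10×40 + 9×63 = 400 + 567 = 967
ΣP(Q1 2017)Q(Q1 2017) = 8×40 + 8×63 = 320 + 504 = 824
link = 967/824 = 1.173544
Link Q2 2017→Q3 2017:
ΣP(Q3 2017)Q(Q2 2017) = 12×46 + 11×61 = 552 + 671 = 1223
ΣP(Q2 2017)Q(Q2 2017) = 10×46 + 9×61 = 460 + 549 = 1009
link = 1223/1009 = 1.212091
Link Q3 2017→Q4 2017:
ΣP(Q4 2017)Q(Q3 2017) = 14×46 + 11×68 = 644 + 748 = 1392
ΣP(Q3 2017)Q(Q3 2017) = 12×46 + 11×68 = 552 + 748 = 1300
link = 1392/1300 = 1.070769
Chained index = 100 × 1.173544 × 1.212091 × 1.070769 = 152.3107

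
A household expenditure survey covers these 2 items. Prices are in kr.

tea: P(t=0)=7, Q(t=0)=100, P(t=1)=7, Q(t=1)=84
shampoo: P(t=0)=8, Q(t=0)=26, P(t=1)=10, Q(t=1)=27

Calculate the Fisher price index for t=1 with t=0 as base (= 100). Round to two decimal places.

Laspeyres component (base-period weights):
ΣP(t=1)Q(t=0) = 7×100 + 10×26 = 700 + 260 = 960
ΣP(t=0)Q(t=0) = 7×100 + 8×26 = 700 + 208 = 908
L = 960 / 908 × 100 = 105.7269
Paasche component (current-period weights):
ΣP(t=1)Q(t=1) = 7×84 + 10×27 = 588 + 270 = 858
ΣP(t=0)Q(t=1) = 7×84 + 8×27 = 588 + 216 = 804
P = 858 / 804 × 100 = 106.7164
Fisher = √(L × P) = √(105.7269 × 106.7164) = 106.2205

106.22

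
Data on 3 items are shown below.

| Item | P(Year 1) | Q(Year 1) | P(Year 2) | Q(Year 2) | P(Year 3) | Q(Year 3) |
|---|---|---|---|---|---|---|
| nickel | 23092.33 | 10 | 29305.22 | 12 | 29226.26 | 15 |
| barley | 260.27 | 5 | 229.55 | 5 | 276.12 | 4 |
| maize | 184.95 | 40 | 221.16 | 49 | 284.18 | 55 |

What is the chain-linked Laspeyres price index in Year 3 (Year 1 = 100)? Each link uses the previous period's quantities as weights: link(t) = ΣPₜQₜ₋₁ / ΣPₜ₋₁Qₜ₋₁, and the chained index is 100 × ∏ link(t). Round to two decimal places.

127.29

Link Year 1→Year 2:
ΣP(Year 2)Q(Year 1) = 29305.22×10 + 229.55×5 + 221.16×40 = 293052.2 + 1147.75 + 8846.4 = 303046.35
ΣP(Year 1)Q(Year 1) = 23092.33×10 + 260.27×5 + 184.95×40 = 230923.3 + 1301.35 + 7398 = 239622.65
link = 303046.35/239622.65 = 1.264682
Link Year 2→Year 3:
ΣP(Year 3)Q(Year 2) = 29226.26×12 + 276.12×5 + 284.18×49 = 350715.12 + 1380.6 + 13924.82 = 366020.54
ΣP(Year 2)Q(Year 2) = 29305.22×12 + 229.55×5 + 221.16×49 = 351662.64 + 1147.75 + 10836.84 = 363647.23
link = 366020.54/363647.23 = 1.006526
Chained index = 100 × 1.264682 × 1.006526 = 127.2935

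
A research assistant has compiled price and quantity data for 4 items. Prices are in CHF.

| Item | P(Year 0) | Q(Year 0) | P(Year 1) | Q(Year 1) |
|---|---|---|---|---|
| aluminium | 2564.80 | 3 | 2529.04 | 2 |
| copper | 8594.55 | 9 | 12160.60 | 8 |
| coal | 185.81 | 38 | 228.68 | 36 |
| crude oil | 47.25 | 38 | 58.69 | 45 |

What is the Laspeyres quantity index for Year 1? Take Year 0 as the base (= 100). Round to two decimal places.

88.07

Laspeyres quantity index uses base-period prices as weights.
ΣP(Year 0)·Q(Year 1) = 2564.80×2 + 8594.55×8 + 185.81×36 + 47.25×45 = 5129.6 + 68756.4 + 6689.16 + 2126.25 = 82701.41
ΣP(Year 0)·Q(Year 0) = 2564.80×3 + 8594.55×9 + 185.81×38 + 47.25×38 = 7694.4 + 77350.95 + 7060.78 + 1795.5 = 93901.63
Index = 82701.41 / 93901.63 × 100 = 88.0724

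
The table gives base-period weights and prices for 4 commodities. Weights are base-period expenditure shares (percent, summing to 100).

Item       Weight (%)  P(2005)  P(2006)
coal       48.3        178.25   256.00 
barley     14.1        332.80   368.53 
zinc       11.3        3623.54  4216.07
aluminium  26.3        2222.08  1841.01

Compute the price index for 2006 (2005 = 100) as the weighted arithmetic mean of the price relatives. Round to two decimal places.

coal: 48.3 × (256.00/178.25) = 48.3 × 1.436185 = 69.3677
barley: 14.1 × (368.53/332.80) = 14.1 × 1.107362 = 15.6138
zinc: 11.3 × (4216.07/3623.54) = 11.3 × 1.163522 = 13.1478
aluminium: 26.3 × (1841.01/2222.08) = 26.3 × 0.828508 = 21.7897
Index = Σ wᵢ·(p₁ᵢ/p₀ᵢ) = 69.3677 + 15.6138 + 13.1478 + 21.7897 = 119.9191

119.92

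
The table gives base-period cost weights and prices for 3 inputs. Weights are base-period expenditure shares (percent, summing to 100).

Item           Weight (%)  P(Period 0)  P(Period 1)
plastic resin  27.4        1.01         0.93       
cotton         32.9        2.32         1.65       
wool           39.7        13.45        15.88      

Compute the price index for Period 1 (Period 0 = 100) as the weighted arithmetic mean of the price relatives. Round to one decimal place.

95.5

plastic resin: 27.4 × (0.93/1.01) = 27.4 × 0.920792 = 25.2297
cotton: 32.9 × (1.65/2.32) = 32.9 × 0.711207 = 23.3987
wool: 39.7 × (15.88/13.45) = 39.7 × 1.180669 = 46.8726
Index = Σ wᵢ·(p₁ᵢ/p₀ᵢ) = 25.2297 + 23.3987 + 46.8726 = 95.5010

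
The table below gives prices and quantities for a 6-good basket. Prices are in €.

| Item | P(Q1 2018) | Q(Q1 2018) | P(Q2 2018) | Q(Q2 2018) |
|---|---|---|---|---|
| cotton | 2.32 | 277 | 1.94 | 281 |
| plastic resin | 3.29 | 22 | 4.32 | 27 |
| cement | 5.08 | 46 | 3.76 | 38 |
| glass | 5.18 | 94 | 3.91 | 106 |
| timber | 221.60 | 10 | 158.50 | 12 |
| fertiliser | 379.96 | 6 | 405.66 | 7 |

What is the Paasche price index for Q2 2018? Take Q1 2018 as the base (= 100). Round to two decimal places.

Paasche price index uses current-period quantities as weights.
ΣP(Q2 2018)·Q(Q2 2018) = 1.94×281 + 4.32×27 + 3.76×38 + 3.91×106 + 158.50×12 + 405.66×7 = 545.14 + 116.64 + 142.88 + 414.46 + 1902 + 2839.62 = 5960.74
ΣP(Q1 2018)·Q(Q2 2018) = 2.32×281 + 3.29×27 + 5.08×38 + 5.18×106 + 221.60×12 + 379.96×7 = 651.92 + 88.83 + 193.04 + 549.08 + 2659.2 + 2659.72 = 6801.79
Index = 5960.74 / 6801.79 × 100 = 87.6349

87.63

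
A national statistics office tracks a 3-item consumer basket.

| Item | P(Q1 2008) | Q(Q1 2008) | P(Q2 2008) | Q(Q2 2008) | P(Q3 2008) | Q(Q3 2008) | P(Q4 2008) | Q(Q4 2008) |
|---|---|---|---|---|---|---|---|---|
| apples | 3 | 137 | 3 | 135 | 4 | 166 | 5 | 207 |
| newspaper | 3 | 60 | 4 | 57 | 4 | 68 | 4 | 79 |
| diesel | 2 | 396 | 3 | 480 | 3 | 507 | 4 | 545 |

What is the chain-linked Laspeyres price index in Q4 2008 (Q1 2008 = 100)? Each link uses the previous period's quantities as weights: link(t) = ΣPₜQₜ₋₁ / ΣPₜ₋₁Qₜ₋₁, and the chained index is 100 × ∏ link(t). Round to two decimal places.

Link Q1 2008→Q2 2008:
ΣP(Q2 2008)Q(Q1 2008) = 3×137 + 4×60 + 3×396 = 411 + 240 + 1188 = 1839
ΣP(Q1 2008)Q(Q1 2008) = 3×137 + 3×60 + 2×396 = 411 + 180 + 792 = 1383
link = 1839/1383 = 1.329718
Link Q2 2008→Q3 2008:
ΣP(Q3 2008)Q(Q2 2008) = 4×135 + 4×57 + 3×480 = 540 + 228 + 1440 = 2208
ΣP(Q2 2008)Q(Q2 2008) = 3×135 + 4×57 + 3×480 = 405 + 228 + 1440 = 2073
link = 2208/2073 = 1.065123
Link Q3 2008→Q4 2008:
ΣP(Q4 2008)Q(Q3 2008) = 5×166 + 4×68 + 4×507 = 830 + 272 + 2028 = 3130
ΣP(Q3 2008)Q(Q3 2008) = 4×166 + 4×68 + 3×507 = 664 + 272 + 1521 = 2457
link = 3130/2457 = 1.273911
Chained index = 100 × 1.329718 × 1.065123 × 1.273911 = 180.4257

180.43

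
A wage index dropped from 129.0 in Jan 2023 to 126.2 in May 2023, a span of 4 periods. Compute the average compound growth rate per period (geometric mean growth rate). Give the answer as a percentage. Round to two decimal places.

Growth factor = (126.2/129.0)^(1/4) = (0.978295)^(1/4) = 0.994529
Growth rate = 0.994529 − 1 = -0.005471 = -0.5471%

-0.55%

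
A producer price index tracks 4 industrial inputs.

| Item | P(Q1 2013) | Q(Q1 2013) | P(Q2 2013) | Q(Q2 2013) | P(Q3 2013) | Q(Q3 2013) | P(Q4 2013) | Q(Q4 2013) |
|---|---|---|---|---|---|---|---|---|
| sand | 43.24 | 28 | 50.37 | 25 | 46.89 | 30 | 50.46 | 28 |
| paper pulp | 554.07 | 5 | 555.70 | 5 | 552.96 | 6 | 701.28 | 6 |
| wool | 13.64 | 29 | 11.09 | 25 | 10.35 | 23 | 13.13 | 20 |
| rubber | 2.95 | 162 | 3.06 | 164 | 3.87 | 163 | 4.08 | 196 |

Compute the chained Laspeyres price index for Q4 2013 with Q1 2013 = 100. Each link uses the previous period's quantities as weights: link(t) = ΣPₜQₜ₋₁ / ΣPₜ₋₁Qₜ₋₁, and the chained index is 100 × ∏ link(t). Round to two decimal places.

123.67

Link Q1 2013→Q2 2013:
ΣP(Q2 2013)Q(Q1 2013) = 50.37×28 + 555.70×5 + 11.09×29 + 3.06×162 = 1410.36 + 2778.5 + 321.61 + 495.72 = 5006.19
ΣP(Q1 2013)Q(Q1 2013) = 43.24×28 + 554.07×5 + 13.64×29 + 2.95×162 = 1210.72 + 2770.35 + 395.56 + 477.9 = 4854.53
link = 5006.19/4854.53 = 1.031241
Link Q2 2013→Q3 2013:
ΣP(Q3 2013)Q(Q2 2013) = 46.89×25 + 552.96×5 + 10.35×25 + 3.87×164 = 1172.25 + 2764.8 + 258.75 + 634.68 = 4830.48
ΣP(Q2 2013)Q(Q2 2013) = 50.37×25 + 555.70×5 + 11.09×25 + 3.06×164 = 1259.25 + 2778.5 + 277.25 + 501.84 = 4816.84
link = 4830.48/4816.84 = 1.002832
Link Q3 2013→Q4 2013:
ΣP(Q4 2013)Q(Q3 2013) = 50.46×30 + 701.28×6 + 13.13×23 + 4.08×163 = 1513.8 + 4207.68 + 301.99 + 665.04 = 6688.51
ΣP(Q3 2013)Q(Q3 2013) = 46.89×30 + 552.96×6 + 10.35×23 + 3.87×163 = 1406.7 + 3317.76 + 238.05 + 630.81 = 5593.32
link = 6688.51/5593.32 = 1.195803
Chained index = 100 × 1.031241 × 1.002832 × 1.195803 = 123.6653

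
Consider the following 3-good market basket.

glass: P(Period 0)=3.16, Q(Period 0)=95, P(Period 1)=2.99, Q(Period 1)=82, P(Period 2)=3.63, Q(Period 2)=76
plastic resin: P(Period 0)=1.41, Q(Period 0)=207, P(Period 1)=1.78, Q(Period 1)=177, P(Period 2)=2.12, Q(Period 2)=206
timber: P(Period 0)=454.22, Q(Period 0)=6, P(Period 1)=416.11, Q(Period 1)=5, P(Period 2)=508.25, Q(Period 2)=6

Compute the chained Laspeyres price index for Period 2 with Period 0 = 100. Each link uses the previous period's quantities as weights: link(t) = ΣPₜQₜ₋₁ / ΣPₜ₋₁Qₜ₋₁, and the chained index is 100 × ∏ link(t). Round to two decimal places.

Link Period 0→Period 1:
ΣP(Period 1)Q(Period 0) = 2.99×95 + 1.78×207 + 416.11×6 = 284.05 + 368.46 + 2496.66 = 3149.17
ΣP(Period 0)Q(Period 0) = 3.16×95 + 1.41×207 + 454.22×6 = 300.2 + 291.87 + 2725.32 = 3317.39
link = 3149.17/3317.39 = 0.949291
Link Period 1→Period 2:
ΣP(Period 2)Q(Period 1) = 3.63×82 + 2.12×177 + 508.25×5 = 297.66 + 375.24 + 2541.25 = 3214.15
ΣP(Period 1)Q(Period 1) = 2.99×82 + 1.78×177 + 416.11×5 = 245.18 + 315.06 + 2080.55 = 2640.79
link = 3214.15/2640.79 = 1.217117
Chained index = 100 × 0.949291 × 1.217117 = 115.5399

115.54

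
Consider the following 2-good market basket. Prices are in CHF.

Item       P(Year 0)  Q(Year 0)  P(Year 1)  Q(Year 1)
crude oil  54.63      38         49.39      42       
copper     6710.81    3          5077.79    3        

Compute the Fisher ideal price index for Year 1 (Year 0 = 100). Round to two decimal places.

Laspeyres component (base-period weights):
ΣP(Year 1)Q(Year 0) = 49.39×38 + 5077.79×3 = 1876.82 + 15233.37 = 17110.19
ΣP(Year 0)Q(Year 0) = 54.63×38 + 6710.81×3 = 2075.94 + 20132.43 = 22208.37
L = 17110.19 / 22208.37 × 100 = 77.0439
Paasche component (current-period weights):
ΣP(Year 1)Q(Year 1) = 49.39×42 + 5077.79×3 = 2074.38 + 15233.37 = 17307.75
ΣP(Year 0)Q(Year 1) = 54.63×42 + 6710.81×3 = 2294.46 + 20132.43 = 22426.89
P = 17307.75 / 22426.89 × 100 = 77.1741
Fisher = √(L × P) = √(77.0439 × 77.1741) = 77.1090

77.11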